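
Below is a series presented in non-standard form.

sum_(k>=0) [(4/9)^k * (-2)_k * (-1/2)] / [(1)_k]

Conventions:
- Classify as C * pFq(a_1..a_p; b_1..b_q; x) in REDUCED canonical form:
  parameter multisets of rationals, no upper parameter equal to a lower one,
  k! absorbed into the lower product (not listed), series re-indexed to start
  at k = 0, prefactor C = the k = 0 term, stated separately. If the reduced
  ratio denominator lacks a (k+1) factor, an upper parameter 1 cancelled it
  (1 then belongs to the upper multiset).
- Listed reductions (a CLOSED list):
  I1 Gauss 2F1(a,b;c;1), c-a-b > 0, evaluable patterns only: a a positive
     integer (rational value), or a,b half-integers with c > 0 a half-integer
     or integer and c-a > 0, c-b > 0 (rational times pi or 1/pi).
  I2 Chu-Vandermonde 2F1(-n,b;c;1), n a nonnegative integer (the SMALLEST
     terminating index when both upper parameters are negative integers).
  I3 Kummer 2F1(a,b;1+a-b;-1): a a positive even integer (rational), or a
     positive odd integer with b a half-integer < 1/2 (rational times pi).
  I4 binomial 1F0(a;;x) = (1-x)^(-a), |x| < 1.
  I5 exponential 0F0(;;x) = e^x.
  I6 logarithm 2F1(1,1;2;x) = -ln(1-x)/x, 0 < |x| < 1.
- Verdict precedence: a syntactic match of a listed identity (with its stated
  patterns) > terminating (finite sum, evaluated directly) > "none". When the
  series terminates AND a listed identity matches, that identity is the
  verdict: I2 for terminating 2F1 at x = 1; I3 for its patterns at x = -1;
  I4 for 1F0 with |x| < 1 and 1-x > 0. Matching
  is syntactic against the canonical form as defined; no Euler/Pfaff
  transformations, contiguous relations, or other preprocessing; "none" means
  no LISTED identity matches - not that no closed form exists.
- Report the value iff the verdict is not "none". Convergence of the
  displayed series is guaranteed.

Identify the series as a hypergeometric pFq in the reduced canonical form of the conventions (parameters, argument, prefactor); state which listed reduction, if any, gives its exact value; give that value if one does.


The series (x = 4/9) is 1F0: upper {-2}, lower {-}, prefactor -1/2. Verdict at x = 4/9: binomial (I4) matches (the 1F0 binomial series: exponent 2, x = 4/9). Sum: -25/162.

Structural cue: t_0 being -1/2, (1)_k (C = -1/2) is k! itself.
Ratio: r(k) = (4/9) * (k-2) / [(k+1)] - rational; roots negated = parameters, x = (4/9), C = -1/2.


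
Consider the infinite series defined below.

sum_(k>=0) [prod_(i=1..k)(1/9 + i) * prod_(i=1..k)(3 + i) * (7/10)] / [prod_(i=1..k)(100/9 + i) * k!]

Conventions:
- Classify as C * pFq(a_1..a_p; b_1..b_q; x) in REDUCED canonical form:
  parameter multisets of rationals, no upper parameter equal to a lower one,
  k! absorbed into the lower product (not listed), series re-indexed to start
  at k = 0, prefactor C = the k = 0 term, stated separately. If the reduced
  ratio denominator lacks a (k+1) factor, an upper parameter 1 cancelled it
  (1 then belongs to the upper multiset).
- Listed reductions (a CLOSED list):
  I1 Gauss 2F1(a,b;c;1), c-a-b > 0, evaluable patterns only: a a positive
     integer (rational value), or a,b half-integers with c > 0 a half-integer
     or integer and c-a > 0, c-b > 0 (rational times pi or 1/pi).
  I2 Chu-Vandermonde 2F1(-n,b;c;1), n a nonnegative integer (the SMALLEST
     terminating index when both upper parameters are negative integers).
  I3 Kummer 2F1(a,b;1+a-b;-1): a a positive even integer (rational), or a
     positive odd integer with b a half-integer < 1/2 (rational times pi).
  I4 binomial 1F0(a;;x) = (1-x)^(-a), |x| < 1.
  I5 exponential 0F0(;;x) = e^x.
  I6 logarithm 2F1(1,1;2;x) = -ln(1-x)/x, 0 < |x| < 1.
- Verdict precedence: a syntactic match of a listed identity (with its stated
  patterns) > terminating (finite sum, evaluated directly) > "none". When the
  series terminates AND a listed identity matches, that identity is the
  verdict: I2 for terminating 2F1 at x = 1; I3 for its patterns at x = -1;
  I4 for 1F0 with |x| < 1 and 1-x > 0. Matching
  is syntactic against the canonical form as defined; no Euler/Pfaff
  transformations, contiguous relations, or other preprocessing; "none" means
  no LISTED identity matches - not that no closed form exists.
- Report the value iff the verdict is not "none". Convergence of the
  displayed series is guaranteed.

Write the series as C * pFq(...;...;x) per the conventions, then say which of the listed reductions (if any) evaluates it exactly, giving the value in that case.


This is 7/10 * 2F1(10/9, 4; 109/9; 1) in reduced canonical form. Verdict: the Gauss summation I1 matches (x = 1: the Gamma ratio telescopes since c-a-b = 7 > 0 and a = 4 in Z>0). Exact value: 272363/236196.

Key observation: with t_0 = 7/10, the lower running product (prefactor 7/10) is a rising factorial.
Ratio: r(k) = 1 * (k+10/9) (k+4) / [(k+109/9) (k+1)] ; factor over Q: parameters, x = 1, and C = 7/10.


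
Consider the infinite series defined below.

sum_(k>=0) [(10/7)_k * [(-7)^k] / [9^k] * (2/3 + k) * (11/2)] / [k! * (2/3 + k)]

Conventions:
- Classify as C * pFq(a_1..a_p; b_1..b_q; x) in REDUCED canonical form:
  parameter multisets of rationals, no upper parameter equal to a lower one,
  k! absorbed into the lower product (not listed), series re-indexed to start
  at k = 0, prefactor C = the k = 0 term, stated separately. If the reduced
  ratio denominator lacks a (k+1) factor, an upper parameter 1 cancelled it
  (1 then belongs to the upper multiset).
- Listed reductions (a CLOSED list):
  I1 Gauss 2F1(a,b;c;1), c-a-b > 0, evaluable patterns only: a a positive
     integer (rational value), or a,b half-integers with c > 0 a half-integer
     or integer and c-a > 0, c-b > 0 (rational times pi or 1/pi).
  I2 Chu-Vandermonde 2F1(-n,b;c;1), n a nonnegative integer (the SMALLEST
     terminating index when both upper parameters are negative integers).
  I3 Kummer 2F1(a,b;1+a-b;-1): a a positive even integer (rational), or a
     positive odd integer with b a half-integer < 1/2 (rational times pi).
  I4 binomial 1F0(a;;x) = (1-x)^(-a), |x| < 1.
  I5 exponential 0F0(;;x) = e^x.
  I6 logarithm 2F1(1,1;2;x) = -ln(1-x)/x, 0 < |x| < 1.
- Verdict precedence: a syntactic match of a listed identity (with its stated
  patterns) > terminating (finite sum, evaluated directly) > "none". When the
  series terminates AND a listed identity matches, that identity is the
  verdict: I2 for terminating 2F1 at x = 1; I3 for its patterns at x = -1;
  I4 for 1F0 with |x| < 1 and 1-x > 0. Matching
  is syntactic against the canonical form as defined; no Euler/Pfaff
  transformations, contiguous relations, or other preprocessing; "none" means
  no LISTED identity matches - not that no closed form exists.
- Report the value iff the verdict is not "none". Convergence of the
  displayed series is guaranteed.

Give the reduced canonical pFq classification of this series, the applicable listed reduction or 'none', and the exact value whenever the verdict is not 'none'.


Canonical form: C = 11/2 times 1F0 with upper {10/7}, lower {-}, x = -7/9. Verdict: the binomial series (I4) matches (the 1F0 binomial series: exponent -10/7, x = -7/9). Its exact value is (11/2) * (16/9)^(-10/7).

The tell: with t_0 = 11/2, the two geometric factors (C = 11/2, x = -7/9) combine into one argument.
Ratio: r(k) = (-7/9) * (k+10/7) / [(k+1)] - rational in k. x = (-7/9); t_0 = 11/2; negate the roots.


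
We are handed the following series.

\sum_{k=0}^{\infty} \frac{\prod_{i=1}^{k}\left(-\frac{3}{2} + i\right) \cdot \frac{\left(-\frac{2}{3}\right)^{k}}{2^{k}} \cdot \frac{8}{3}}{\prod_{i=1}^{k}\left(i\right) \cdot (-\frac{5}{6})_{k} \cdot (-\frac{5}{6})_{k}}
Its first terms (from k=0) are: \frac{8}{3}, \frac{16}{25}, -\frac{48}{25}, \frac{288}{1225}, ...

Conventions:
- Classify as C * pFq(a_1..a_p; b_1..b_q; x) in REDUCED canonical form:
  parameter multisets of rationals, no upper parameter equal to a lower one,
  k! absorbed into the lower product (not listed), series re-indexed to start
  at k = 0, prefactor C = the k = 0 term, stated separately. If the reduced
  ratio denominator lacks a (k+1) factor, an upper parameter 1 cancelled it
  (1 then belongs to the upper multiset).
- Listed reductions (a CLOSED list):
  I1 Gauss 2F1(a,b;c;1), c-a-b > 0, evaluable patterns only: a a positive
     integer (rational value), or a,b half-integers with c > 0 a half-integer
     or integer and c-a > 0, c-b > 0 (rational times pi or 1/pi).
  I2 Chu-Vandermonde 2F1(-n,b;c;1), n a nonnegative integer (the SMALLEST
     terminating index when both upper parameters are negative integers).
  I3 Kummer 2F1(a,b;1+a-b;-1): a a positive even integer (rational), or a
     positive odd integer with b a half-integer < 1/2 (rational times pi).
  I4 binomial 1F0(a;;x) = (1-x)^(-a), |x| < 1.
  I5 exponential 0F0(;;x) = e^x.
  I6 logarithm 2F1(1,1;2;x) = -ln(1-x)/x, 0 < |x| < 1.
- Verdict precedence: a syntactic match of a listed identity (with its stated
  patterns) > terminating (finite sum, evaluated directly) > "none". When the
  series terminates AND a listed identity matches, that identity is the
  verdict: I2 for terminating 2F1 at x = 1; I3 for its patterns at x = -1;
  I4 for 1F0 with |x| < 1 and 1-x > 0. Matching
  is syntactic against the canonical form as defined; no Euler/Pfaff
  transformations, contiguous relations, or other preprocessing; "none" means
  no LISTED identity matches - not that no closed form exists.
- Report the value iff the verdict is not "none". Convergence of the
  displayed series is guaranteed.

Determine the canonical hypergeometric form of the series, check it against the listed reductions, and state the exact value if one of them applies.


With C = \frac{8}{3}: the canonical form is 1F2(-\frac{1}{2}; -\frac{5}{6}, -\frac{5}{6}; -\frac{1}{3}). Verdict: none - this 1F2 at x = -\frac{1}{3} matches no listed pattern, and upper {-\frac{1}{2}} holds no stopper.

Key step: x = -\frac{1}{3} and the product of the first k integers (C = 8/3, x = -1/3) is k!.
Step ratio: r(k) = -\frac{1}{3} * (k-\frac{1}{2}) / [(k-\frac{5}{6}) (k-\frac{5}{6}) (k+1)] - poly over poly, x = -\frac{1}{3} from leading terms; C = \frac{8}{3} at k = 0.


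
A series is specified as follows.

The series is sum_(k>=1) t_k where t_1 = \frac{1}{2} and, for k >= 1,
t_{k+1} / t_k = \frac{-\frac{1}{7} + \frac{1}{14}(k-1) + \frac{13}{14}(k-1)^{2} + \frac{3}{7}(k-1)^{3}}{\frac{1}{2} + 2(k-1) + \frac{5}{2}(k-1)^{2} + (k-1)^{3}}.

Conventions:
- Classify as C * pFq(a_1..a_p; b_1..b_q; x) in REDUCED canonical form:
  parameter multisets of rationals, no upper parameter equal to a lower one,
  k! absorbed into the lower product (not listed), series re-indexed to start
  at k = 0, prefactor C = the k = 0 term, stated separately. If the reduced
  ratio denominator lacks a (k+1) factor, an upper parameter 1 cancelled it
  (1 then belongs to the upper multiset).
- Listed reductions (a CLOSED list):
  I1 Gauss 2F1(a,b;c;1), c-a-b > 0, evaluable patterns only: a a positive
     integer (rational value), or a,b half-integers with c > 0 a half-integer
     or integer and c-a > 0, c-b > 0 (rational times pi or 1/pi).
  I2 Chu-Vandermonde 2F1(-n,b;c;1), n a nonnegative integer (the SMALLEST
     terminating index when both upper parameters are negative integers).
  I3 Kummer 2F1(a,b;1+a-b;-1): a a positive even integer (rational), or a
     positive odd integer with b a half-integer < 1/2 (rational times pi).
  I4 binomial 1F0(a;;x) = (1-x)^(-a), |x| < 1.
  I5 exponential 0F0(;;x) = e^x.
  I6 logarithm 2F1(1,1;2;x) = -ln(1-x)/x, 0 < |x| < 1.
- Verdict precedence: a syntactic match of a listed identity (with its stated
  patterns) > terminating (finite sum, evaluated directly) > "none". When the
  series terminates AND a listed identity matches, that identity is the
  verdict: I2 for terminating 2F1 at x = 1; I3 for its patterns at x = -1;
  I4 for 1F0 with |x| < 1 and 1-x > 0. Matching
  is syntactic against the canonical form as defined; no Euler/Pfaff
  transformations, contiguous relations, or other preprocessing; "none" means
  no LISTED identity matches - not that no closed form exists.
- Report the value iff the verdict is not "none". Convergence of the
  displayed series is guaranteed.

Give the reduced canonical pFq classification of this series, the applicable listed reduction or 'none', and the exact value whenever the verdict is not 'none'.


Canonical form: C = \frac{1}{2} times 2F1 with upper {-\frac{1}{3}, 2}, lower {1}, x = \frac{3}{7}. Verdict: none - this 2F1 at x = \frac{3}{7} matches no listed pattern, and upper {-\frac{1}{3}, 2} holds no stopper.

Key observation: from the first term \frac{1}{2}: cancel k + 1/2 from the displayed ratio first; then C = 1/2.
Adjacent-term ratio: r(k) = \frac{3}{7} * (k-\frac{1}{3}) (k+2) / [(k+1) (k+1)] - rational; roots negated = parameters, x = \frac{3}{7}, C = \frac{1}{2}.


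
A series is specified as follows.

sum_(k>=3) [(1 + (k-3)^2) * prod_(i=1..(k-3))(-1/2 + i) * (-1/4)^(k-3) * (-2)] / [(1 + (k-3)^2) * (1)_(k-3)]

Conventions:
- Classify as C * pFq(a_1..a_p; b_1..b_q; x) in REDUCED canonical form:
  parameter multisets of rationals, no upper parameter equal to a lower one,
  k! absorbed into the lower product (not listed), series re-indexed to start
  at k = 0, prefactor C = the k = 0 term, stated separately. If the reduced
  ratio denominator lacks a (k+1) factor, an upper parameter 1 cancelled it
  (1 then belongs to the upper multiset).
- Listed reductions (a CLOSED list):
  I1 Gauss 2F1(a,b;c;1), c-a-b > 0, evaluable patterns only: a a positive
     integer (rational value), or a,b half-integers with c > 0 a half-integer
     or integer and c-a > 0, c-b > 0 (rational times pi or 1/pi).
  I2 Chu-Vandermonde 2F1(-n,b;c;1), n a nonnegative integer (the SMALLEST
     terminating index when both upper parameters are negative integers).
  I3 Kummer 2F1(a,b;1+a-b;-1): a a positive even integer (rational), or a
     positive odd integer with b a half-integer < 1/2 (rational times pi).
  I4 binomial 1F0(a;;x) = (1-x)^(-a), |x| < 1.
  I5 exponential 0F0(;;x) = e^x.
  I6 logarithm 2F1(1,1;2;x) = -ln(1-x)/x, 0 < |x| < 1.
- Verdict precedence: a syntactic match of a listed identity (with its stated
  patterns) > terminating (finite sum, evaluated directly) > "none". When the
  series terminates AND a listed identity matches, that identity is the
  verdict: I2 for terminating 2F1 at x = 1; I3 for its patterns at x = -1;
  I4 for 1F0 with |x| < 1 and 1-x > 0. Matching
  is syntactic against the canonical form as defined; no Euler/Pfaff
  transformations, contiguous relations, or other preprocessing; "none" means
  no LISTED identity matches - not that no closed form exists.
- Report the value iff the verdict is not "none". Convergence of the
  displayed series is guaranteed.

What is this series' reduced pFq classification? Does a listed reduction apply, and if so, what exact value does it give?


The series (x = -1/4) is 1F0: upper {1/2}, lower {-}, prefactor -2. Verdict at x = -1/4: binomial (I4) matches (the 1F0 binomial series: exponent -1/2, x = -1/4). Sum: (-2) * (5/4)^(-1/2).

First insight: with t_0 = -2, striking the common factor k^2 + 1 reduces the term (C = -2, x = -1/4).
Step ratio: r(k) = (-1/4) * (k+1/2) / [(k+1)] - rational in k, leading ratio (-1/4); with t_0 = -2, classification follows.


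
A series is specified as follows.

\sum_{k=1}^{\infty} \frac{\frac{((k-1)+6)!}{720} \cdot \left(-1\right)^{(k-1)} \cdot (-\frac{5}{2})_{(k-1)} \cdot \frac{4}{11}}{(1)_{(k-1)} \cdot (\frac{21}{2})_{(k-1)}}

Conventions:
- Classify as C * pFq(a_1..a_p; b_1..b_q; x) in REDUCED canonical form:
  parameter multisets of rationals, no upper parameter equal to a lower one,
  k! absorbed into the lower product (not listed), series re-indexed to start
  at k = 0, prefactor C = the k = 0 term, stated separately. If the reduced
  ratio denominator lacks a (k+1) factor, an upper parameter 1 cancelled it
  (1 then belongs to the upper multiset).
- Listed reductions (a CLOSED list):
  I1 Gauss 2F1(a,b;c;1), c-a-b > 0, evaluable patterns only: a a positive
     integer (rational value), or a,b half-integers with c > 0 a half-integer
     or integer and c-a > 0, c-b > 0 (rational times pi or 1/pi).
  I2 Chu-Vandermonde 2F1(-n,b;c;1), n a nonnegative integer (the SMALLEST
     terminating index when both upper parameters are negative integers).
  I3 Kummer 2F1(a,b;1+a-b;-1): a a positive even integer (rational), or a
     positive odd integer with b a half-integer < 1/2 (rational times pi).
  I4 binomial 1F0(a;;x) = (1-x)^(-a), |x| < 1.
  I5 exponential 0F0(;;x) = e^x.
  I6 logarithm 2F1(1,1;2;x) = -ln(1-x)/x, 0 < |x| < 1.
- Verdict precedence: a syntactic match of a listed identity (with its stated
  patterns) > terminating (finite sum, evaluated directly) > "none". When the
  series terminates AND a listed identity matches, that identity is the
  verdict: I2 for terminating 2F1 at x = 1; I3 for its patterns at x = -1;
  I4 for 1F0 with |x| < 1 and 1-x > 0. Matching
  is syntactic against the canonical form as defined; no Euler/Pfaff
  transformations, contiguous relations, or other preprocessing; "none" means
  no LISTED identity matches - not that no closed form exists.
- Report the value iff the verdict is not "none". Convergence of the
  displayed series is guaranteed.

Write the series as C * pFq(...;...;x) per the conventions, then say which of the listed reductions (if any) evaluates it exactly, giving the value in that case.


The series (x = -1) is 2F1: upper {-\frac{5}{2}, 7}, lower {\frac{21}{2}}, prefactor \frac{4}{11}. Verdict: the Kummer evaluation I3 applies (x = -1; c = \frac{21}{2} equals 1+a-b for upper {-\frac{5}{2}, 7}: listed pattern). Sum: \frac{440895}{1048576} \cdot \pi.

The tell: t_0 = \frac{4}{11} here, and the factorial ratio (C = 4/11, x = -1) (k+a-1)!/(a-1)! is a rising factorial (a)_k.
Term ratio: r(k) = -1 * (k-\frac{5}{2}) (k+7) / [(k+\frac{21}{2}) (k+1)] - rational; roots negated = parameters, x = -1, C = \frac{4}{11}.


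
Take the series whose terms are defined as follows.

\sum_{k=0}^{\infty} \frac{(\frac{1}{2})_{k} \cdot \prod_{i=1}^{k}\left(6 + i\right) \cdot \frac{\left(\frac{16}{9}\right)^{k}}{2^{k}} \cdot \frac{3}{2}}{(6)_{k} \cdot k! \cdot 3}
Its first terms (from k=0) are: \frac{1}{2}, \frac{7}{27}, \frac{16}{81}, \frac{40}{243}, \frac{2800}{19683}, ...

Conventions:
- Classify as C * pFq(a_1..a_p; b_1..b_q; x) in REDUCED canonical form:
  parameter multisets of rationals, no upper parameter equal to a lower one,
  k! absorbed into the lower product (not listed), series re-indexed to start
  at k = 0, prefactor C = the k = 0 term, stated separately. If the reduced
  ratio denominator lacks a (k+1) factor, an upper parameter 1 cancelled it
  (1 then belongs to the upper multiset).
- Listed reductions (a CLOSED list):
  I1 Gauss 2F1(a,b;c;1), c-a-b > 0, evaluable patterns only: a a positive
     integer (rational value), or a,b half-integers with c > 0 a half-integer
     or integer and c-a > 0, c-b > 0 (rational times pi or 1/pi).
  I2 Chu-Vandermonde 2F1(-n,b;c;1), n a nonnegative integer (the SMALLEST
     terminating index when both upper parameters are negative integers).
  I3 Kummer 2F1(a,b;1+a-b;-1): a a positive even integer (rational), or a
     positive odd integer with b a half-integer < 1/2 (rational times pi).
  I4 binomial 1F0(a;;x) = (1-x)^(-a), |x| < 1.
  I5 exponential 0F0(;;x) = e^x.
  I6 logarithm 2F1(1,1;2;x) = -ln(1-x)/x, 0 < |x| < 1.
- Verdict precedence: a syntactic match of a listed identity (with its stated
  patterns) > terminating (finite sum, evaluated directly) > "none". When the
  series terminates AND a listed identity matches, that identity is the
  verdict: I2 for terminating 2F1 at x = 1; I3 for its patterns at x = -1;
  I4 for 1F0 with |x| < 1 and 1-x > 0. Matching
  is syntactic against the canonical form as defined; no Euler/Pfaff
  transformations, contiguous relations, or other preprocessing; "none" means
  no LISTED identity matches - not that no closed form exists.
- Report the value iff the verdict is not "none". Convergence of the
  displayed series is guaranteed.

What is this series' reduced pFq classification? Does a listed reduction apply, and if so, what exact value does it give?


With C = \frac{1}{2}: the canonical form is 2F1(\frac{1}{2}, 7; 6; \frac{8}{9}). Verdict: none. Every listed pattern misses the 2F1 form at \frac{8}{9}, upper {\frac{1}{2}, 7}.

Key step: t_0 = \frac{1}{2} here, and the running product (prefactor 1/2) telescopes to a rising factorial.
Consecutive-term ratio: r(k) = \frac{8}{9} * (k+\frac{1}{2}) (k+7) / [(k+6) (k+1)] ; factor over Q: parameters, x = \frac{8}{9}, and C = \frac{1}{2}.


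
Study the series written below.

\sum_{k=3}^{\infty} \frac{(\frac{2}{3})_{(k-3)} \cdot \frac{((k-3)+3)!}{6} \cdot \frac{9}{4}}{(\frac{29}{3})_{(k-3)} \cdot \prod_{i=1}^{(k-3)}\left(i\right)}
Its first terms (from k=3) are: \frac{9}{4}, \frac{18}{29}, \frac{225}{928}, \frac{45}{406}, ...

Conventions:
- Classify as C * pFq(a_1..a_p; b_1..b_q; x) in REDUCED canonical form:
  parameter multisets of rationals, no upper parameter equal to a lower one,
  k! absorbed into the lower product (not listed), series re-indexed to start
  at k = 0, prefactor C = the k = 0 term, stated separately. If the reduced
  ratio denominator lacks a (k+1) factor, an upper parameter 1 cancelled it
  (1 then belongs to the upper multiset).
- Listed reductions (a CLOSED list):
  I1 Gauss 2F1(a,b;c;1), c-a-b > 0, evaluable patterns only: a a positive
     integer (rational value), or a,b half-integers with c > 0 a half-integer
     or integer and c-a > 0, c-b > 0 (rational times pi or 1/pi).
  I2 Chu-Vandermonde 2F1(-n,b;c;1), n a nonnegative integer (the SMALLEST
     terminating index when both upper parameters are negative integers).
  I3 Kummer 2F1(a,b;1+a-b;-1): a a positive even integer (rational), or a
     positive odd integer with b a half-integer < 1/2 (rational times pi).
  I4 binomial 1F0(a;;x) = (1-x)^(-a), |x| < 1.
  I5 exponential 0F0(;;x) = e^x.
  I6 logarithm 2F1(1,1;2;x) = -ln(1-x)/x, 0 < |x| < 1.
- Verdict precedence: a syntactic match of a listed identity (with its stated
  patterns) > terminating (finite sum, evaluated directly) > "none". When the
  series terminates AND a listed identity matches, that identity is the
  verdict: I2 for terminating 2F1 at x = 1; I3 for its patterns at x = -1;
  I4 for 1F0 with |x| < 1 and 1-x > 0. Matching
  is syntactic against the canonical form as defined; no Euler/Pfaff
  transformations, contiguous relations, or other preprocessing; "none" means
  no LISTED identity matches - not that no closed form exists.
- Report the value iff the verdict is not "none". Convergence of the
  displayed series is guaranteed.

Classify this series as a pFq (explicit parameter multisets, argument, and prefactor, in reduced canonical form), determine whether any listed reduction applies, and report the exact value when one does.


Reduced: x = 1, 2F1, upper = {\frac{2}{3}, 4}, lower = {\frac{29}{3}}, C = \frac{9}{4}. Verdict: the Gauss summation I1 fires (x = 1: the Gamma ratio telescopes since c-a-b = 5 > 0 and a = 4 in Z>0). Hence: \frac{5083}{1512}.

Structural cue: with t_0 = \frac{9}{4}, the product of the first k integers (C = 9/4) is k!.
Term ratio: r(k) = 1 * (k+\frac{2}{3}) (k+4) / [(k+\frac{29}{3}) (k+1)] ; factor over Q: parameters, x = 1, and C = \frac{9}{4}.


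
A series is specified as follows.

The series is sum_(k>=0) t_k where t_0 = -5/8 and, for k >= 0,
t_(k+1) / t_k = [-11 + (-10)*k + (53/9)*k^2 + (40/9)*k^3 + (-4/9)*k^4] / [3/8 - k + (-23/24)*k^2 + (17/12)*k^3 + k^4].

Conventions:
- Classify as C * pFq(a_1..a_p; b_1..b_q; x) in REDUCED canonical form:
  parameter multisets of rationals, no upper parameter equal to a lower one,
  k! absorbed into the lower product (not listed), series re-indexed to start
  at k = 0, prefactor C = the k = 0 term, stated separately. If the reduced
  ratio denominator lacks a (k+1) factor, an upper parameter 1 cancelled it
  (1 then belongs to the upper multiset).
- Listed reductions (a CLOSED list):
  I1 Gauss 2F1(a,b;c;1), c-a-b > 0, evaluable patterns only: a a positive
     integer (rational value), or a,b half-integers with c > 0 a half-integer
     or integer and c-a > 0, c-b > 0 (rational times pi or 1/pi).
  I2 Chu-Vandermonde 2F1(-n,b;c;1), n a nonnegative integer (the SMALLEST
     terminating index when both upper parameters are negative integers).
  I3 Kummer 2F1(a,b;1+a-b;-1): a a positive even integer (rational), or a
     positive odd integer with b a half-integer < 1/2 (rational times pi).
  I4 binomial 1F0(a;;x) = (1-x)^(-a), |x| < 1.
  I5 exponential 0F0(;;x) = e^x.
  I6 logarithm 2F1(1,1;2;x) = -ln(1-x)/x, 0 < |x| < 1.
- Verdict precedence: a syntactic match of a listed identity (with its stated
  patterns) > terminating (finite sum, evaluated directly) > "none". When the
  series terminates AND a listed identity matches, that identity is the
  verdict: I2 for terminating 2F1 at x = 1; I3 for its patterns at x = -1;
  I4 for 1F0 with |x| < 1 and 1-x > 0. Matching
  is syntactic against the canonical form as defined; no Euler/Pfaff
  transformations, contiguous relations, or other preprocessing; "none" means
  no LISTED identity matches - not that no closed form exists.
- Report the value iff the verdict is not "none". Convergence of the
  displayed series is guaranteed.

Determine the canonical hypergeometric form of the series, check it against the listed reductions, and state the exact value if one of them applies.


Classification (C = -5/8): 3F2 with upper {-11, -3/2, 1}, lower {-3/4, -1/3}, argument x = -4/9. Verdict: terminating at k = 11: the factor (-11)_k kills every later term; summing the 12 survivors is exact. Hence: -211148510146493237/235220693090760.

Key observation: x = (-4/9) and factor the ratio over Q (C = -5/8): negated roots = parameters.
Adjacent-term ratio: r(k) = (-4/9) * (k-11) (k-3/2) (k+1) / [(k-3/4) (k-1/3) (k+1)] - rational in k. x = (-4/9); t_0 = -5/8; negate the roots.


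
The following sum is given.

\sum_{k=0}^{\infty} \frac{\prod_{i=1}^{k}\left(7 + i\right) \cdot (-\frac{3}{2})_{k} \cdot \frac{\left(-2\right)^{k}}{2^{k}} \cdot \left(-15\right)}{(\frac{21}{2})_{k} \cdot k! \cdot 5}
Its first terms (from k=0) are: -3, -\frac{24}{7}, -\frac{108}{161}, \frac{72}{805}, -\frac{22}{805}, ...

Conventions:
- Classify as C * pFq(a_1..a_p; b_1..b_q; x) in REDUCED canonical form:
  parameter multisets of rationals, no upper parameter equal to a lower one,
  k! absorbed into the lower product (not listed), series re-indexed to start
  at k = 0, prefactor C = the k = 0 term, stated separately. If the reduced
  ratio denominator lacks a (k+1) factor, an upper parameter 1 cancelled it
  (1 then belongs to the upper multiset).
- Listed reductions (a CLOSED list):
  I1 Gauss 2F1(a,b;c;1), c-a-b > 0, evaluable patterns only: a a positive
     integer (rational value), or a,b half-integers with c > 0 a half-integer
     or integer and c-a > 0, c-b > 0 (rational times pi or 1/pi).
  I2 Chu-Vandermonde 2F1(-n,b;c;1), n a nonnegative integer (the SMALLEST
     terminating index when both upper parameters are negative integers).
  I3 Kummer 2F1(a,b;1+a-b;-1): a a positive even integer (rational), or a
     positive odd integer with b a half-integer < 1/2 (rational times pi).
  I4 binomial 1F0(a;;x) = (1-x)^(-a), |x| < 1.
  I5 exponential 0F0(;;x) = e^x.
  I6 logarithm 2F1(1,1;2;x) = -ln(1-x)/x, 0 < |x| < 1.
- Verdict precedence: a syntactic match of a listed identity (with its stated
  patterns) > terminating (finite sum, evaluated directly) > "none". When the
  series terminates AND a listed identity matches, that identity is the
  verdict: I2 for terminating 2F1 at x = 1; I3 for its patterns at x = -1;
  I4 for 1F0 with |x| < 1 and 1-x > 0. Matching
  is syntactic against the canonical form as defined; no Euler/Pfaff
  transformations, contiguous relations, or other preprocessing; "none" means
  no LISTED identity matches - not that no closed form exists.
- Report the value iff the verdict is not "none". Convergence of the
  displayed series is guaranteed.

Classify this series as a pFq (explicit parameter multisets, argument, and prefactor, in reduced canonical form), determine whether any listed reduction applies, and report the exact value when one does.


Canonical form: C = -3 times 2F1 with upper {-\frac{3}{2}, 8}, lower {\frac{21}{2}}, x = -1. Verdict: this is Kummer's theorem (I3) (x = -1; c = \frac{21}{2} equals 1+a-b for upper {-\frac{3}{2}, 8}: listed pattern). Value: -\frac{12597}{1792}.

First insight: t_0 being -3, the two k-th powers (C = -3, x = -1) combine into one argument.
Step ratio: r(k) = -1 * (k-\frac{3}{2}) (k+8) / [(k+\frac{21}{2}) (k+1)] - rational in k. x = -1; t_0 = -3; negate the roots.


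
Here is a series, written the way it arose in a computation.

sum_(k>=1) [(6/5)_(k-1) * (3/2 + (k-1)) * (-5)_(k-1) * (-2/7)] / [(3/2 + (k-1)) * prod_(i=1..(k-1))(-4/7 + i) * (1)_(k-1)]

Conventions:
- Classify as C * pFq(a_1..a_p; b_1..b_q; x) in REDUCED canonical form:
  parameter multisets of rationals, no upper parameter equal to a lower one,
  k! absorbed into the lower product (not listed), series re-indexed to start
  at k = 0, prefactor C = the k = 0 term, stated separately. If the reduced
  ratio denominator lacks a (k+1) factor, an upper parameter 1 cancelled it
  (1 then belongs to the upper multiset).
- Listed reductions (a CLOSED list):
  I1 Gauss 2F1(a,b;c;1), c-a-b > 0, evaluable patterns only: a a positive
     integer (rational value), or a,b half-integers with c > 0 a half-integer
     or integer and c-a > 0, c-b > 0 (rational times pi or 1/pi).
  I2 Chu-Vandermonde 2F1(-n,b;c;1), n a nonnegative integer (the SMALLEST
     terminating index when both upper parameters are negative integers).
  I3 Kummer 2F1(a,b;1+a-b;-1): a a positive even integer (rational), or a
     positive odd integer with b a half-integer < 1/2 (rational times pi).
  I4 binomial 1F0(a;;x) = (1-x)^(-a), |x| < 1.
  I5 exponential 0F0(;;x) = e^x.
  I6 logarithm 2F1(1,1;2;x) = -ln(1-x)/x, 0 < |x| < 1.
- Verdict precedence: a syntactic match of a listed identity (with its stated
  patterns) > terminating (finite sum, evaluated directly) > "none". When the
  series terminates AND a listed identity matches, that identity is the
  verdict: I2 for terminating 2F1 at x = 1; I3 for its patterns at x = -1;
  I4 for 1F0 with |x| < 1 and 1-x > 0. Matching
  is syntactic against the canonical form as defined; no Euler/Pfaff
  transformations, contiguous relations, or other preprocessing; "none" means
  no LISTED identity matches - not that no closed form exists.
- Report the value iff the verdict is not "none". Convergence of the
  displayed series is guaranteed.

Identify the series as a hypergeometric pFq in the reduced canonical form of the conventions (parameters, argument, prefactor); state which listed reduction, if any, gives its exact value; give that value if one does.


This is -2/7 * 2F1(-5, 6/5; 3/7; 1) in reduced canonical form. Verdict: the Chu-Vandermonde identity I2 matches (terminating 2F1 at x = 1 with n = 5, b = 6/5, c = 3/7). Exact value: 1137006/57640625.

Key step: t_0 being -2/7, striking the common factor k + 3/2 reduces the term (prefactor -2/7).
Step ratio: r(k) = 1 * (k-5) (k+6/5) / [(k+3/7) (k+1)] - rational in k. x = 1; t_0 = -2/7; negate the roots.


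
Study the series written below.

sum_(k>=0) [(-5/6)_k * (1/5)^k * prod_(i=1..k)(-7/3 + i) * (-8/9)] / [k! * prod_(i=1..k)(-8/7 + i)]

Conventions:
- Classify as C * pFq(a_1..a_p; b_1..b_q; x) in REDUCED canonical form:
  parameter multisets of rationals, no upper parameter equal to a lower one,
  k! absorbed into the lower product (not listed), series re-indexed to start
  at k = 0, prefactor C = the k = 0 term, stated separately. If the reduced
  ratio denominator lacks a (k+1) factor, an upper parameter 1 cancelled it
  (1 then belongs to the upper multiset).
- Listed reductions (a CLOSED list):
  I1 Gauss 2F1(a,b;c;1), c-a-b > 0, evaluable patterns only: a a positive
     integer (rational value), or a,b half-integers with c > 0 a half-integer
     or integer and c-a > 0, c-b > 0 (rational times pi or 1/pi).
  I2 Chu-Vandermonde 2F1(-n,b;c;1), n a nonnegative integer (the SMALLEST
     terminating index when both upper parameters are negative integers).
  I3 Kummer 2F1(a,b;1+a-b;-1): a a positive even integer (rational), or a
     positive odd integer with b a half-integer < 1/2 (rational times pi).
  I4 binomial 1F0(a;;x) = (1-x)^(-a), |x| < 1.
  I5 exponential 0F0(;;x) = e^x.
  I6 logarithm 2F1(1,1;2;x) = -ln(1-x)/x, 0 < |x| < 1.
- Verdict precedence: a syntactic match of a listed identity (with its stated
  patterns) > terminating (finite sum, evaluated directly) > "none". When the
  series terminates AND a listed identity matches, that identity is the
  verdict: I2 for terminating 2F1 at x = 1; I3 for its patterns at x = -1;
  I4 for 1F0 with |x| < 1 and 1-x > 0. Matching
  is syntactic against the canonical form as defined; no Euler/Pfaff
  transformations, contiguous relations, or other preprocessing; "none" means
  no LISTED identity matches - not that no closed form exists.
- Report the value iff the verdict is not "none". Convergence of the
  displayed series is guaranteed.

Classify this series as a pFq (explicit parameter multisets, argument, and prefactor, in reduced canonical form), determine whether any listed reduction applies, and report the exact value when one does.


Prefactor -8/9, argument 1/5: 2F1 with upper {-4/3, -5/6} over lower {-1/7}. Verdict: none. No listed pattern accepts 2F1(-4/3, -5/6; -1/7; 1/5).

Key observation: with t_0 = -8/9, the running product (C = -8/9, x = 1/5) telescopes to a rising factorial.
Ratio: r(k) = (1/5) * (k-4/3) (k-5/6) / [(k-1/7) (k+1)] ; factor over Q: parameters, x = (1/5), and C = -8/9.


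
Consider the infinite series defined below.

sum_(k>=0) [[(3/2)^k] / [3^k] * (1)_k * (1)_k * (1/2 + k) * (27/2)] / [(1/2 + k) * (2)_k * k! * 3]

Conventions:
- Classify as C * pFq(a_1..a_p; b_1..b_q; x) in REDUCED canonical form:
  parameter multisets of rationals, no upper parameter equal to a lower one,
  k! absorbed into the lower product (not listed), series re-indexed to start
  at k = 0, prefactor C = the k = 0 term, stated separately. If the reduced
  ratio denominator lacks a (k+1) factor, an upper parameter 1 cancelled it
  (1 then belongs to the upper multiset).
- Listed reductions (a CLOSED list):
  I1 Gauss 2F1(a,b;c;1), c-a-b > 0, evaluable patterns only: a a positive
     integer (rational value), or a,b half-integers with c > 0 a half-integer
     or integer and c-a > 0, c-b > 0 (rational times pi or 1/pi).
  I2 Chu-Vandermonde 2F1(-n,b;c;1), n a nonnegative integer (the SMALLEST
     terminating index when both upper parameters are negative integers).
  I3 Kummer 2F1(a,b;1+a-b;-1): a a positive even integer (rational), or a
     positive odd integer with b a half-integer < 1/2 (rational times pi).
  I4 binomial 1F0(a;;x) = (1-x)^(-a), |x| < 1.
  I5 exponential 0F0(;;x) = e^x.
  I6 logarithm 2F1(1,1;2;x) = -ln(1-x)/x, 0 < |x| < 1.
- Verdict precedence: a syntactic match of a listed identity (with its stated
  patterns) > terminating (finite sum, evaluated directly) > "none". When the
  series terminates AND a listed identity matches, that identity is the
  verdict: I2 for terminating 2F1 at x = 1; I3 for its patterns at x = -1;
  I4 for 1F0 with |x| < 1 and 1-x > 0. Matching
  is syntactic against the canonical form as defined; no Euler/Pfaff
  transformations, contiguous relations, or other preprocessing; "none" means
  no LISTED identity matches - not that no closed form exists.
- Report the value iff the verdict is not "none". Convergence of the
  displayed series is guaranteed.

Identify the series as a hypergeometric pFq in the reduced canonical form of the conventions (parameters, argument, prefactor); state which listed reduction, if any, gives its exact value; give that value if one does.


x = 1/2 here; the reduced form reads 2F1, upper {1, 1}, lower {2}, C = 9/2. Verdict (x = 1/2): the I6 logarithm reduction applies (the logarithm: parameters (1,1;2), x = 1/2). Its exact value is (-9) * ln(1/2).

Key observation: x = (1/2) and the constant factors (C = 9/2) combine into one prefactor.
Term ratio: r(k) = (1/2) * (k+1) (k+1) / [(k+2) (k+1)] - rational in k. x = (1/2); t_0 = 9/2; negate the roots.


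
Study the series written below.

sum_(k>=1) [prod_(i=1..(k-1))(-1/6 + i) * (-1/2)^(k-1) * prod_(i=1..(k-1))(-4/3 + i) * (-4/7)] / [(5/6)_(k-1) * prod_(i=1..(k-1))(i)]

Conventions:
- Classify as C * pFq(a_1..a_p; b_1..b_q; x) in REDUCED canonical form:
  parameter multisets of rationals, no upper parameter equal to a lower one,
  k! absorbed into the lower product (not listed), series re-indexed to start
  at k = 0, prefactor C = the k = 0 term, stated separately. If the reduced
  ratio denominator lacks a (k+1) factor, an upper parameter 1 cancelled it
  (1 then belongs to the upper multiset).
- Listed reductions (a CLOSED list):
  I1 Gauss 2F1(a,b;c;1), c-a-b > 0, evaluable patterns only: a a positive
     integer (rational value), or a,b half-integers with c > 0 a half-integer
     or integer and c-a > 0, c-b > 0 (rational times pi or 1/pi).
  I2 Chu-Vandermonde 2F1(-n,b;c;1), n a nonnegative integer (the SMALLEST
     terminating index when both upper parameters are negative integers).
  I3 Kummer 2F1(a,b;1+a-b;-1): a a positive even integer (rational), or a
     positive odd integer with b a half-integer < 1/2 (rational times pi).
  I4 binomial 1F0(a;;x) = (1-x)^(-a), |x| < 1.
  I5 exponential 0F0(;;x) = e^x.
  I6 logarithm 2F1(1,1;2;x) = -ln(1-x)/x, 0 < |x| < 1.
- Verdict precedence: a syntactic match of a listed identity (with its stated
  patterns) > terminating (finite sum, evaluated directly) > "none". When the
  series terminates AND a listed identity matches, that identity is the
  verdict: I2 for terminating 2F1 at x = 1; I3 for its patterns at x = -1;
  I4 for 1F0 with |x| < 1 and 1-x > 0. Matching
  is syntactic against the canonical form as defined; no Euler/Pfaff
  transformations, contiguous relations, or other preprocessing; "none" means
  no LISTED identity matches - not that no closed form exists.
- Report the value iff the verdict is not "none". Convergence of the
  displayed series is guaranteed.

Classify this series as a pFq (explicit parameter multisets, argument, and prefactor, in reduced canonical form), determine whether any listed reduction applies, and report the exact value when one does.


At argument -1/2: a 1F0 with upper {-1/3}, lower {-}, scaled by C = -4/7. Verdict: the binomial series (I4) fires (the 1F0 binomial series: exponent 1/3, x = -1/2). Hence: (-4/7) * (3/2)^(1/3).

Structural cue: from the first term -4/7: the product of the first k integers (C = -4/7) is k!.
Adjacent-term ratio: r(k) = (-1/2) * (k-1/3) / [(k+1)] - rational in k, leading ratio (-1/2); with t_0 = -4/7, classification follows.


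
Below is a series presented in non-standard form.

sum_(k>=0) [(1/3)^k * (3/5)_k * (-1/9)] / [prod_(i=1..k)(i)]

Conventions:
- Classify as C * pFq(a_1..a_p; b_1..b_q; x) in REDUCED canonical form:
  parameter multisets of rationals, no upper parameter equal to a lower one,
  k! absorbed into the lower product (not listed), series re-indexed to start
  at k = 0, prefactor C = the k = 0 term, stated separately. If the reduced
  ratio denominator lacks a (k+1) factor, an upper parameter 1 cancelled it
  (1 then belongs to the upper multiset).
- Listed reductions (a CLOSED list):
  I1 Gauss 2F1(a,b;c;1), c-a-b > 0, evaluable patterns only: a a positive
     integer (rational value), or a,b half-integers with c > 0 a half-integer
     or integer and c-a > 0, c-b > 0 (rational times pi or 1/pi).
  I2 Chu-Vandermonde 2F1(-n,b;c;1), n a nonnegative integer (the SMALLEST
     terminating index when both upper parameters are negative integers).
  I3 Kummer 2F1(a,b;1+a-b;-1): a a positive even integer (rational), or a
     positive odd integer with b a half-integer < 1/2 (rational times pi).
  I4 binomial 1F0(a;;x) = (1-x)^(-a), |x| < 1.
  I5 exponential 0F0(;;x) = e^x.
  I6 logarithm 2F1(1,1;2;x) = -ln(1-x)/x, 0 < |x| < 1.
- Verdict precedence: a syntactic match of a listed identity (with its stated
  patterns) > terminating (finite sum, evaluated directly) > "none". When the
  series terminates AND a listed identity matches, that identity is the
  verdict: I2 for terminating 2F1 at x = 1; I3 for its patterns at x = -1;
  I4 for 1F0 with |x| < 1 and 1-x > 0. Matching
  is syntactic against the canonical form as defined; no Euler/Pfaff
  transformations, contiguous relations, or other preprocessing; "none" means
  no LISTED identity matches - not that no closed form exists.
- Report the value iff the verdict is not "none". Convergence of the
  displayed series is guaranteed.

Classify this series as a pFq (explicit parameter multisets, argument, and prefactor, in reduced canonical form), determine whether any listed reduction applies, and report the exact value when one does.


Reduced: x = 1/3, 1F0, upper = {3/5}, lower = {-}, C = -1/9. Verdict: the I4 binomial reduction fires (the 1F0 binomial series: exponent -3/5, x = 1/3). Hence: (-1/9) * (2/3)^(-3/5).

Key step: t_0 = -1/9 here, and the product of the first k integers (prefactor -1/9) is k!.
Consecutive-term ratio: r(k) = (1/3) * (k+3/5) / [(k+1)] - rational; roots negated = parameters, x = (1/3), C = -1/9.
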